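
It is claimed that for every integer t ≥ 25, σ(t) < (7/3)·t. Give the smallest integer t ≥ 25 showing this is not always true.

We need the least integer t ≥ 25 for which the claim fails.
t = 25: σ(25) = 31; 31 < 175/3.
t = 26: σ(26) = 42; 42 < 182/3.
t = 27: σ(27) = 40; 40 < 63.
t = 28: σ(28) = 56; 56 < 196/3.
t = 29: σ(29) = 30; 30 < 203/3.
t = 30: σ(30) = 72; 72 ≥ 70.
Hence t = 30 is a counterexample.

t = 30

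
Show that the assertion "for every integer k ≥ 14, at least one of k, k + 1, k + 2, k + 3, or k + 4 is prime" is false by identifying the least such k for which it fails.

A counterexample is any integer k ≥ 14 such that k, k + 1, k + 2, k + 3, k + 4 are all composite; we check each in order.
The first 10 eligible values, up to k = 23, all satisfy the conclusion.
k = 24: 24 = 2 × 12; 25 = 5 × 5; 26 = 2 × 13; 27 = 3 × 9; 28 = 2 × 14 — all composite.
So k = 24 is the smallest counterexample.

k = 24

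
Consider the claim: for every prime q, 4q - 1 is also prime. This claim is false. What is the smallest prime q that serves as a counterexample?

q = 7

q = 2: 4q - 1 = 7, prime.
q = 3: 4q - 1 = 11, prime.
q = 5: 4q - 1 = 19, prime.
q = 7: 4q - 1 = 27 = 3 × 9, not prime.
So q = 7 is the smallest counterexample.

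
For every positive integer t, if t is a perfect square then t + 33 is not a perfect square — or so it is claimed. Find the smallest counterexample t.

t = 16

We need the least positive integer t for which t is a perfect square but t + 33 is a perfect square.
t = 1: 1 + 33 = 34, not a perfect square.
t = 4: 4 + 33 = 37, not a perfect square.
t = 9: 9 + 33 = 42, not a perfect square.
t = 16: 16 = 4² and 16 + 33 = 49 = 7².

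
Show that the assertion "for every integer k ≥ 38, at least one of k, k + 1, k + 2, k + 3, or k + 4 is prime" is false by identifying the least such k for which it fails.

A counterexample is any integer k ≥ 38 such that k, k + 1, k + 2, k + 3, k + 4 are all composite; we check each in order.
The first 10 eligible values, up to k = 47, all satisfy the conclusion.
k = 48: 48 = 2 × 24; 49 = 7 × 7; 50 = 2 × 25; 51 = 3 × 17; 52 = 2 × 26 — all composite.
Thus k = 48 disproves the claim, and no smaller k works.

k = 48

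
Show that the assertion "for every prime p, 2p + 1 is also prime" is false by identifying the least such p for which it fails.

p = 2: 2p + 1 = 5, prime.
p = 3: 2p + 1 = 7, prime.
p = 5: 2p + 1 = 11, prime.
p = 7: 2p + 1 = 15 = 3 × 5, not prime.
So p = 7 is the smallest counterexample.

p = 7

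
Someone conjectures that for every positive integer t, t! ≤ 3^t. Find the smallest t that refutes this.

t = 7

A counterexample is any positive integer t such that t! > 3^t; we check each in order.
The first 6 eligible values, up to t = 6, all satisfy the conclusion.
t = 7: t! = 5040 and 3^t = 2187, so 5040 > 2187.
Thus t = 7 disproves the claim, and no smaller t works.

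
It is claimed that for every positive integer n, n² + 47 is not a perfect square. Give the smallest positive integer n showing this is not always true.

n = 23

For n = 1, 2, 3, 4, …, 20, 21, 22 the conclusion holds.
n = 23: 23² + 47 = 576 = 24², a perfect square.
So n = 23 is the smallest counterexample.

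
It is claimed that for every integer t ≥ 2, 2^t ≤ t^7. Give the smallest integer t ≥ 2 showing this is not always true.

A counterexample is any integer t ≥ 2 such that 2^t > t^7; we check each in order.
For t = 2, 3, 4, 5, …, 34, 35, 36 the conclusion holds.
t = 37: 2^t = 137438953472 and t^7 = 94931877133, so 137438953472 > 94931877133.
So t = 37 is the smallest counterexample.

t = 37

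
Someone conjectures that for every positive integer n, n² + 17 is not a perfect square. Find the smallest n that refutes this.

We need the least positive integer n for which n² + 17 is a perfect square.
The first 7 eligible values, up to n = 7, all satisfy the conclusion.
n = 8: 8² + 17 = 81 = 9², a perfect square.
So n = 8 is the smallest counterexample.

n = 8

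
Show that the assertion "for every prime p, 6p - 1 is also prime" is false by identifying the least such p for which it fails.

Check each prime p in order until 6p - 1 is not prime.
For p = 2, 3, 5, 7 the conclusion holds.
p = 11: 6p - 1 = 65 = 5 × 13, not prime.

p = 11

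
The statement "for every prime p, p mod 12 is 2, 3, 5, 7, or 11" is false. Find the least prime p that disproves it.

p = 13

For p = 2, 3, 5, 7, 11 the conclusion holds.
p = 13: 13 mod 12 = 1 — not in {2, 3, 5, 7, 11}.
Hence p = 13 is a counterexample.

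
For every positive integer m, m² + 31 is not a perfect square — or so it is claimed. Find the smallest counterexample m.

m = 15

For m = 1, 2, 3, 4, …, 12, 13, 14 the conclusion holds.
m = 15: 15² + 31 = 256 = 16², a perfect square.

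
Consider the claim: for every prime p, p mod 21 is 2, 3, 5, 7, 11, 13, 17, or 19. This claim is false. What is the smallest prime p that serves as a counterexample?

p = 29

A counterexample is any prime p such that the claim fails; we check each in order.
For p = 2, 3, 5, 7, 11, 13, 17, 19, 23 the conclusion holds.
p = 29: 29 mod 21 = 8 — not in {2, 3, 5, 7, 11, 13, 17, 19}.
So p = 29 is the smallest counterexample.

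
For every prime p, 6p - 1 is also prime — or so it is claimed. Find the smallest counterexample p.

The first 4 eligible values, up to p = 7, all satisfy the conclusion.
p = 11: 6p - 1 = 65 = 5 × 13, not prime.
Thus p = 11 disproves the claim, and no smaller p works.

p = 11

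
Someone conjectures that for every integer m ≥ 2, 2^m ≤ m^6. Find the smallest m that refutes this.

We need the least integer m ≥ 2 for which 2^m > m^6.
For m = 2, 3, 4, 5, …, 27, 28, 29 the conclusion holds.
m = 30: 2^m = 1073741824 and m^6 = 729000000, so 1073741824 > 729000000.
Hence m = 30 is a counterexample.

m = 30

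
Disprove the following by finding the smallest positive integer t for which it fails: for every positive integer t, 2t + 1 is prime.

t = 4

We need the least positive integer t for which 2t + 1 is not prime.
For t = 1, 2, 3 the conclusion holds.
t = 4: 2t + 1 = 9 = 3 × 3, composite.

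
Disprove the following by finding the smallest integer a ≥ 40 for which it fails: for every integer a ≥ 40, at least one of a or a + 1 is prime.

a = 44

Check each integer a ≥ 40 in order until a, a + 1 are both composite.
a = 40: 41 is prime.
a = 41: 41 is prime.
a = 42: 43 is prime.
a = 43: 43 is prime.
a = 44: 44 = 2 × 22; 45 = 3 × 15 — both composite.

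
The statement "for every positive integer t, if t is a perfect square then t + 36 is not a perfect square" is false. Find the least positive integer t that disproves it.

The first 7 eligible values, up to t = 49, all satisfy the conclusion.
t = 64: 64 = 8² and 64 + 36 = 100 = 10².

t = 64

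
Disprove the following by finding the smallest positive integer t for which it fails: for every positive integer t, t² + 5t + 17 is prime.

t = 8

Check each positive integer t in order until t² + 5t + 17 is not prime.
The first 7 eligible values, up to t = 7, all satisfy the conclusion.
t = 8: t² + 5t + 17 = 121 = 11 × 11, composite.
So t = 8 is the smallest counterexample.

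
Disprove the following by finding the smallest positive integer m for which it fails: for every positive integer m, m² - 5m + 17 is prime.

A counterexample is any positive integer m such that m² - 5m + 17 is not prime; we check each in order.
The first 12 eligible values, up to m = 12, all satisfy the conclusion.
m = 13: m² - 5m + 17 = 121 = 11 × 11, composite.
So m = 13 is the smallest counterexample.

m = 13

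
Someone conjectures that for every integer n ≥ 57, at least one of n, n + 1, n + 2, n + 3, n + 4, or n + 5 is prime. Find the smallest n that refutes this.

n = 90

We need the least integer n ≥ 57 for which n, n + 1, n + 2, n + 3, n + 4, n + 5 are all composite.
For n = 57, 58, 59, 60, …, 87, 88, 89 the conclusion holds.
n = 90: 90 = 2 × 45; 91 = 7 × 13; 92 = 2 × 46; 93 = 3 × 31; 94 = 2 × 47; 95 = 5 × 19 — all composite.
So n = 90 is the smallest counterexample.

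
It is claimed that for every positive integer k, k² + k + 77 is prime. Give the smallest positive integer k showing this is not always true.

Check each positive integer k in order until k² + k + 77 is not prime.
k = 1: k² + k + 77 = 79, prime.
k = 2: k² + k + 77 = 83, prime.
k = 3: k² + k + 77 = 89, prime.
k = 4: k² + k + 77 = 97, prime.
k = 5: k² + k + 77 = 107, prime.
k = 6: k² + k + 77 = 119 = 7 × 17, composite.
Hence k = 6 is a counterexample.

k = 6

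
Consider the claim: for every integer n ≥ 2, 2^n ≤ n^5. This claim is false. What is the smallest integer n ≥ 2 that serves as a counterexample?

We need the least integer n ≥ 2 for which 2^n > n^5.
For n = 2, 3, 4, 5, …, 20, 21, 22 the conclusion holds.
n = 23: 2^n = 8388608 and n^5 = 6436343, so 8388608 > 6436343.
So n = 23 is the smallest counterexample.

n = 23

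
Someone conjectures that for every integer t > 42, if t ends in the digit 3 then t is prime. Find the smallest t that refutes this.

We need the least integer t > 42 for which t ends in the digit 3 but t is not prime.
t = 43: 43 ends in 3 and is prime.
t = 53: 53 ends in 3 and is prime.
t = 63: 63 ends in 3; 63 = 3 × 21, composite.
So t = 63 is the smallest counterexample.

t = 63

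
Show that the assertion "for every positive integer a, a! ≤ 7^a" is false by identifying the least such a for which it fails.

A counterexample is any positive integer a such that a! > 7^a; we check each in order.
For a = 1, 2, 3, 4, …, 14, 15, 16 the conclusion holds.
a = 17: a! = 355687428096000 and 7^a = 232630513987207, so 355687428096000 > 232630513987207.
Thus a = 17 disproves the claim, and no smaller a works.

a = 17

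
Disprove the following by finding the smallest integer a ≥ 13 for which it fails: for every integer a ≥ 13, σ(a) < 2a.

a = 18

A counterexample is any integer a ≥ 13 such that the claim fails; we check each in order.
a = 13: σ(13) = 14; 14 < 26.
a = 14: σ(14) = 24; 24 < 28.
a = 15: σ(15) = 24; 24 < 30.
a = 16: σ(16) = 31; 31 < 32.
a = 17: σ(17) = 18; 18 < 34.
a = 18: σ(18) = 39; 39 ≥ 36.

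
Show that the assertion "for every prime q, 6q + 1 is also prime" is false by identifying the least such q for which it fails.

q = 19

We need the least prime q for which 6q + 1 is not prime.
The first 7 eligible values, up to q = 17, all satisfy the conclusion.
q = 19: 6q + 1 = 115 = 5 × 23, not prime.
Thus q = 19 disproves the claim, and no smaller q works.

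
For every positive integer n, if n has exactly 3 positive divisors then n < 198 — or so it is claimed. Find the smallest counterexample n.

Check each positive integer n in order until n has exactly 3 positive divisors but the claim fails.
n = 4: τ(4) = 3; 4 < 198.
n = 9: τ(9) = 3; 9 < 198.
n = 25: τ(25) = 3; 25 < 198.
n = 49: τ(49) = 3; 49 < 198.
n = 121: τ(121) = 3; 121 < 198.
n = 169: τ(169) = 3; 169 < 198.
n = 289: τ(289) = 3; 289 ≥ 198.

n = 289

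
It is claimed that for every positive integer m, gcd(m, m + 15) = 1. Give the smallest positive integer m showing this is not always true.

Check each positive integer m in order until gcd(m, m + 15) > 1.
m = 1: gcd(1, 16) = 1.
m = 2: gcd(2, 17) = 1.
m = 3: gcd(3, 18) = 3.
So m = 3 is the smallest counterexample.

m = 3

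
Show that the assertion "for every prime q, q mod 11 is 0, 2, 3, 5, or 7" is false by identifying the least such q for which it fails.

q = 17

A counterexample is any prime q such that the claim fails; we check each in order.
For q = 2, 3, 5, 7, 11, 13 the conclusion holds.
q = 17: 17 mod 11 = 6 — not in {0, 2, 3, 5, 7}.
So q = 17 is the smallest counterexample.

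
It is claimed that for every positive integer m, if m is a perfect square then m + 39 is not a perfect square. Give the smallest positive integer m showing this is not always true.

m = 25

m = 1: 1 + 39 = 40, not a perfect square.
m = 4: 4 + 39 = 43, not a perfect square.
m = 9: 9 + 39 = 48, not a perfect square.
m = 16: 16 + 39 = 55, not a perfect square.
m = 25: 25 = 5² and 25 + 39 = 64 = 8².
So m = 25 is the smallest counterexample.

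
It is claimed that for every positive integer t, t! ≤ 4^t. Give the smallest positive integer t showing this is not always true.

We need the least positive integer t for which t! > 4^t.
For t = 1, 2, 3, 4, 5, 6, 7, 8 the conclusion holds.
t = 9: t! = 362880 and 4^t = 262144, so 362880 > 262144.

t = 9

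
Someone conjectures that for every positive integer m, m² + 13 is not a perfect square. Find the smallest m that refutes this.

m = 6

The first 5 eligible values, up to m = 5, all satisfy the conclusion.
m = 6: 6² + 13 = 49 = 7², a perfect square.
Thus m = 6 disproves the claim, and no smaller m works.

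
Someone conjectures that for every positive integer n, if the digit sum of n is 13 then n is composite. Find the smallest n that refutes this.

We need the least positive integer n for which the digit sum of n is 13 but n is prime.
n = 49: digit sum 13; 49 is composite.
n = 58: digit sum 13; 58 is composite.
n = 67: digit sum 13; 67 is prime, not composite.
So n = 67 is the smallest counterexample.

n = 67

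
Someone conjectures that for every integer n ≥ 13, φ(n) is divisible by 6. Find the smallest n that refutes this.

A counterexample is any integer n ≥ 13 such that φ(n) is not divisible by 6; we check each in order.
n = 13: φ(13) = 12; 12 mod 6 = 0.
n = 14: φ(14) = 6; 6 mod 6 = 0.
n = 15: φ(15) = 8; 8 mod 6 = 2.
Thus n = 15 disproves the claim, and no smaller n works.

n = 15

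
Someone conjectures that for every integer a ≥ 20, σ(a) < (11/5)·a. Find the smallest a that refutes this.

Check each integer a ≥ 20 in order until the claim fails.
a = 20: σ(20) = 42; 42 < 44.
a = 21: σ(21) = 32; 32 < 231/5.
a = 22: σ(22) = 36; 36 < 242/5.
a = 23: σ(23) = 24; 24 < 253/5.
a = 24: σ(24) = 60; 60 ≥ 264/5.

a = 24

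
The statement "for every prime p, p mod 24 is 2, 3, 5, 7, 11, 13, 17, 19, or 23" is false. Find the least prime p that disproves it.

For p = 2, 3, 5, 7, …, 61, 67, 71 the conclusion holds.
p = 73: 73 mod 24 = 1 — not in {2, 3, 5, 7, 11, 13, 17, 19, 23}.

p = 73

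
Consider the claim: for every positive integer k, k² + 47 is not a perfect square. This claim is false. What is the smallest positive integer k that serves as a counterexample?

Check each positive integer k in order until k² + 47 is a perfect square.
The first 22 eligible values, up to k = 22, all satisfy the conclusion.
k = 23: 23² + 47 = 576 = 24², a perfect square.

k = 23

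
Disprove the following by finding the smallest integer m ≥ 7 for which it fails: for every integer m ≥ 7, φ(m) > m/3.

For m = 7, 8, 9, 10, 11 the conclusion holds.
m = 12: φ(12) = 4 and 12/3 = 4, so φ(12) ≤ 12/3.

m = 12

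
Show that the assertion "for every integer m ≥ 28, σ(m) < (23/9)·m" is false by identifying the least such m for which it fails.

m = 48

Check each integer m ≥ 28 in order until the claim fails.
The first 20 eligible values, up to m = 47, all satisfy the conclusion.
m = 48: σ(48) = 124; 124 ≥ 368/3.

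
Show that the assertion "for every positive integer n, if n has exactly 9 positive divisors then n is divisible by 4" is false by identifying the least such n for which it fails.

n = 225

A counterexample is any positive integer n such that n has exactly 9 positive divisors but n is not divisible by 4; we check each in order.
For n = 36, 100, 196 the conclusion holds.
n = 225: τ(225) = 9; 225 mod 4 = 1.
Hence n = 225 is a counterexample.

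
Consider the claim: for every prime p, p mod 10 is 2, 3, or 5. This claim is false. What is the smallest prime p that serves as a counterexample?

Check each prime p in order until the claim fails.
p = 2: 2 mod 10 = 2.
p = 3: 3 mod 10 = 3.
p = 5: 5 mod 10 = 5.
p = 7: 7 mod 10 = 7 — not in {2, 3, 5}.

p = 7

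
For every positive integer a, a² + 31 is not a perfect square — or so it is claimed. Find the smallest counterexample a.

Check each positive integer a in order until a² + 31 is a perfect square.
For a = 1, 2, 3, 4, …, 12, 13, 14 the conclusion holds.
a = 15: 15² + 31 = 256 = 16², a perfect square.
So a = 15 is the smallest counterexample.

a = 15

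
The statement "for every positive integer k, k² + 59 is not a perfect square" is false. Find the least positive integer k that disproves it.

k = 29

We need the least positive integer k for which k² + 59 is a perfect square.
The first 28 eligible values, up to k = 28, all satisfy the conclusion.
k = 29: 29² + 59 = 900 = 30², a perfect square.
So k = 29 is the smallest counterexample.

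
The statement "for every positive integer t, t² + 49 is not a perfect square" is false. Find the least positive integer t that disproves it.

t = 24

We need the least positive integer t for which t² + 49 is a perfect square.
For t = 1, 2, 3, 4, …, 21, 22, 23 the conclusion holds.
t = 24: 24² + 49 = 625 = 25², a perfect square.
Thus t = 24 disproves the claim, and no smaller t works.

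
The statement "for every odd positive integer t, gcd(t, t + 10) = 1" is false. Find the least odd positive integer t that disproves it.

t = 5

A counterexample is any odd positive integer t such that gcd(t, t + 10) > 1; we check each in order.
For t = 1, 3 the conclusion holds.
t = 5: gcd(5, 15) = 5.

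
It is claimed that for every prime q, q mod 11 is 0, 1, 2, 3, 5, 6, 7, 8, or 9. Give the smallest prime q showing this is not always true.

q = 37

Check each prime q in order until the claim fails.
For q = 2, 3, 5, 7, …, 23, 29, 31 the conclusion holds.
q = 37: 37 mod 11 = 4 — not in {0, 1, 2, 3, 5, 6, 7, 8, 9}.
Hence q = 37 is a counterexample.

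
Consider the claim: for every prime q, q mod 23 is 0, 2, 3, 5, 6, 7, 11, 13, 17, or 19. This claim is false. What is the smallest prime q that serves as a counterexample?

q = 31

Check each prime q in order until the claim fails.
For q = 2, 3, 5, 7, 11, 13, 17, 19, 23, 29 the conclusion holds.
q = 31: 31 mod 23 = 8 — not in {0, 2, 3, 5, 6, 7, 11, 13, 17, 19}.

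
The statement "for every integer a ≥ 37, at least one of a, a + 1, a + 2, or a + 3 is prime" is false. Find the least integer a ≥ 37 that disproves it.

The first 11 eligible values, up to a = 47, all satisfy the conclusion.
a = 48: 48 = 2 × 24; 49 = 7 × 7; 50 = 2 × 25; 51 = 3 × 17 — all composite.
So a = 48 is the smallest counterexample.

a = 48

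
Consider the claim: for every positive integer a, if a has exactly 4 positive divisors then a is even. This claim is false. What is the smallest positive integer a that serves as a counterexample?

A counterexample is any positive integer a such that a has exactly 4 positive divisors but a is odd; we check each in order.
a = 6: divisors of 6: 1, 2, 3, 6; 6 is even.
a = 8: divisors of 8: 1, 2, 4, 8; 8 is even.
a = 10: divisors of 10: 1, 2, 5, 10; 10 is even.
a = 14: divisors of 14: 1, 2, 7, 14; 14 is even.
a = 15: divisors of 15: 1, 3, 5, 15; 15 is odd.
Thus a = 15 disproves the claim, and no smaller a works.

a = 15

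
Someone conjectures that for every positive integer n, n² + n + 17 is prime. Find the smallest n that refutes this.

The first 15 eligible values, up to n = 15, all satisfy the conclusion.
n = 16: n² + n + 17 = 289 = 17 × 17, composite.
Hence n = 16 is a counterexample.

n = 16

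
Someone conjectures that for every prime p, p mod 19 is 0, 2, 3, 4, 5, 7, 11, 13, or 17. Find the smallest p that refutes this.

p = 29

A counterexample is any prime p such that the claim fails; we check each in order.
For p = 2, 3, 5, 7, 11, 13, 17, 19, 23 the conclusion holds.
p = 29: 29 mod 19 = 10 — not in {0, 2, 3, 4, 5, 7, 11, 13, 17}.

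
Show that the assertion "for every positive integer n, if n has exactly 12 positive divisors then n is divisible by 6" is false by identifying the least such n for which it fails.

n = 140

A counterexample is any positive integer n such that n has exactly 12 positive divisors but n is not divisible by 6; we check each in order.
n = 60: τ(60) = 12; 60 mod 6 = 0.
n = 72: τ(72) = 12; 72 mod 6 = 0.
n = 84: τ(84) = 12; 84 mod 6 = 0.
n = 90: τ(90) = 12; 90 mod 6 = 0.
n = 96: τ(96) = 12; 96 mod 6 = 0.
n = 108: τ(108) = 12; 108 mod 6 = 0.
n = 126: τ(126) = 12; 126 mod 6 = 0.
n = 132: τ(132) = 12; 132 mod 6 = 0.
n = 140: τ(140) = 12; 140 mod 6 = 2.
So n = 140 is the smallest counterexample.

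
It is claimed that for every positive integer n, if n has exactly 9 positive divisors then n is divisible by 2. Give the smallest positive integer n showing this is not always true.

n = 225

n = 36: τ(36) = 9; 36 mod 2 = 0.
n = 100: τ(100) = 9; 100 mod 2 = 0.
n = 196: τ(196) = 9; 196 mod 2 = 0.
n = 225: τ(225) = 9; 225 mod 2 = 1.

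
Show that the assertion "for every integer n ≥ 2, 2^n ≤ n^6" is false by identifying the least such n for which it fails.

n = 30

A counterexample is any integer n ≥ 2 such that 2^n > n^6; we check each in order.
For n = 2, 3, 4, 5, …, 27, 28, 29 the conclusion holds.
n = 30: 2^n = 1073741824 and n^6 = 729000000, so 1073741824 > 729000000.
So n = 30 is the smallest counterexample.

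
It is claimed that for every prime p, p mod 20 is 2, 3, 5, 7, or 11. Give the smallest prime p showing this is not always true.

p = 13

p = 2: 2 mod 20 = 2.
p = 3: 3 mod 20 = 3.
p = 5: 5 mod 20 = 5.
p = 7: 7 mod 20 = 7.
p = 11: 11 mod 20 = 11.
p = 13: 13 mod 20 = 13 — not in {2, 3, 5, 7, 11}.
So p = 13 is the smallest counterexample.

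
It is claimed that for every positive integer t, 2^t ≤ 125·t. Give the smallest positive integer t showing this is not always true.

We need the least positive integer t for which 2^t > 125·t.
The first 10 eligible values, up to t = 10, all satisfy the conclusion.
t = 11: 2^t = 2048 and 125·t = 1375, so 2048 > 1375.

t = 11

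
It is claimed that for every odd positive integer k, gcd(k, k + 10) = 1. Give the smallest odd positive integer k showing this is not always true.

k = 5

For k = 1, 3 the conclusion holds.
k = 5: gcd(5, 15) = 5.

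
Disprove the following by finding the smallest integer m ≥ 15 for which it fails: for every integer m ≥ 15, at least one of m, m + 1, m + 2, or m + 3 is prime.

m = 24

For m = 15, 16, 17, 18, 19, 20, 21, 22, 23 the conclusion holds.
m = 24: 24 = 2 × 12; 25 = 5 × 5; 26 = 2 × 13; 27 = 3 × 9 — all composite.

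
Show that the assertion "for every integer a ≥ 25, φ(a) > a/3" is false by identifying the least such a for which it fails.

A counterexample is any integer a ≥ 25 such that the claim fails; we check each in order.
The first 5 eligible values, up to a = 29, all satisfy the conclusion.
a = 30: φ(30) = 8 and 30/3 = 10, so φ(30) ≤ 30/3.
Thus a = 30 disproves the claim, and no smaller a works.

a = 30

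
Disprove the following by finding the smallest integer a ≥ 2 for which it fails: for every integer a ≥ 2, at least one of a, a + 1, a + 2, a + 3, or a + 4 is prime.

A counterexample is any integer a ≥ 2 such that a, a + 1, a + 2, a + 3, a + 4 are all composite; we check each in order.
For a = 2, 3, 4, 5, …, 21, 22, 23 the conclusion holds.
a = 24: 24 = 2 × 12; 25 = 5 × 5; 26 = 2 × 13; 27 = 3 × 9; 28 = 2 × 14 — all composite.

a = 24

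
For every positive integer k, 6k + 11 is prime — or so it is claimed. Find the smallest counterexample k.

We need the least positive integer k for which 6k + 11 is not prime.
For k = 1, 2, 3 the conclusion holds.
k = 4: 6k + 11 = 35 = 5 × 7, composite.
Thus k = 4 disproves the claim, and no smaller k works.

k = 4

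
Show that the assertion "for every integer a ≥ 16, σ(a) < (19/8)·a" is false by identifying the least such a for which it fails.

a = 24

a = 16: σ(16) = 31; 31 < 38.
a = 17: σ(17) = 18; 18 < 323/8.
a = 18: σ(18) = 39; 39 < 171/4.
a = 19: σ(19) = 20; 20 < 361/8.
a = 20: σ(20) = 42; 42 < 95/2.
a = 21: σ(21) = 32; 32 < 399/8.
a = 22: σ(22) = 36; 36 < 209/4.
a = 23: σ(23) = 24; 24 < 437/8.
a = 24: σ(24) = 60; 60 ≥ 57.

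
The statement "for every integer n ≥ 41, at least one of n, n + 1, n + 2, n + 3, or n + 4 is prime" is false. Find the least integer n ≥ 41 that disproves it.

n = 48

Check each integer n ≥ 41 in order until n, n + 1, n + 2, n + 3, n + 4 are all composite.
The first 7 eligible values, up to n = 47, all satisfy the conclusion.
n = 48: 48 = 2 × 24; 49 = 7 × 7; 50 = 2 × 25; 51 = 3 × 17; 52 = 2 × 26 — all composite.
So n = 48 is the smallest counterexample.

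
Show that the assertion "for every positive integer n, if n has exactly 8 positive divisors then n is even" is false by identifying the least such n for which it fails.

n = 105

Check each positive integer n in order until n has exactly 8 positive divisors but n is odd.
The first 12 eligible values, up to n = 104, all satisfy the conclusion.
n = 105: divisors of 105: 1, 3, 5, 7, 15, 21, 35, 105; 105 is odd.
Hence n = 105 is a counterexample.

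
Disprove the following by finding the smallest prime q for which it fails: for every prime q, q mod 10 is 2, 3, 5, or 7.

q = 11

For q = 2, 3, 5, 7 the conclusion holds.
q = 11: 11 mod 10 = 1 — not in {2, 3, 5, 7}.
So q = 11 is the smallest counterexample.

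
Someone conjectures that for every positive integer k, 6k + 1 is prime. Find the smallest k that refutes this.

k = 4

k = 1: 6k + 1 = 7, prime.
k = 2: 6k + 1 = 13, prime.
k = 3: 6k + 1 = 19, prime.
k = 4: 6k + 1 = 25 = 5 × 5, composite.
So k = 4 is the smallest counterexample.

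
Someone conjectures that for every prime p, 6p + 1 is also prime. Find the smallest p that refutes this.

The first 7 eligible values, up to p = 17, all satisfy the conclusion.
p = 19: 6p + 1 = 115 = 5 × 23, not prime.
Hence p = 19 is a counterexample.

p = 19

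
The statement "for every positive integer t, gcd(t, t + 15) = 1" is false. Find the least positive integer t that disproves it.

t = 3

We need the least positive integer t for which gcd(t, t + 15) > 1.
For t = 1, 2 the conclusion holds.
t = 3: gcd(3, 18) = 3.
Thus t = 3 disproves the claim, and no smaller t works.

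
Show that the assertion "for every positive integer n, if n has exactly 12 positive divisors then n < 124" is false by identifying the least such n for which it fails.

We need the least positive integer n for which n has exactly 12 positive divisors but the claim fails.
For n = 60, 72, 84, 90, 96, 108 the conclusion holds.
n = 126: τ(126) = 12; 126 ≥ 124.
Thus n = 126 disproves the claim, and no smaller n works.

n = 126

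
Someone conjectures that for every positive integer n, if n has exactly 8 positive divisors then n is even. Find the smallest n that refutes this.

Check each positive integer n in order until n has exactly 8 positive divisors but n is odd.
The first 12 eligible values, up to n = 104, all satisfy the conclusion.
n = 105: divisors of 105: 1, 3, 5, 7, 15, 21, 35, 105; 105 is odd.

n = 105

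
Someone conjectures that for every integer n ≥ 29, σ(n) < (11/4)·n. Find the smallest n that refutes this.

The first 31 eligible values, up to n = 59, all satisfy the conclusion.
n = 60: σ(60) = 168; 168 ≥ 165.

n = 60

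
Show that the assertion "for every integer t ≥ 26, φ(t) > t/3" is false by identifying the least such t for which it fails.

t = 30

A counterexample is any integer t ≥ 26 such that the claim fails; we check each in order.
The first 4 eligible values, up to t = 29, all satisfy the conclusion.
t = 30: φ(30) = 8 and 30/3 = 10, so φ(30) ≤ 30/3.
Hence t = 30 is a counterexample.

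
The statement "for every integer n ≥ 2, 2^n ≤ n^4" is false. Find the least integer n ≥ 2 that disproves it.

n = 17

A counterexample is any integer n ≥ 2 such that 2^n > n^4; we check each in order.
For n = 2, 3, 4, 5, …, 14, 15, 16 the conclusion holds.
n = 17: 2^n = 131072 and n^4 = 83521, so 131072 > 83521.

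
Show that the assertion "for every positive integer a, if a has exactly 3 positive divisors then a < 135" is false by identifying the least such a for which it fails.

a = 169

A counterexample is any positive integer a such that a has exactly 3 positive divisors but the claim fails; we check each in order.
a = 4: τ(4) = 3; 4 < 135.
a = 9: τ(9) = 3; 9 < 135.
a = 25: τ(25) = 3; 25 < 135.
a = 49: τ(49) = 3; 49 < 135.
a = 121: τ(121) = 3; 121 < 135.
a = 169: τ(169) = 3; 169 ≥ 135.
Hence a = 169 is a counterexample.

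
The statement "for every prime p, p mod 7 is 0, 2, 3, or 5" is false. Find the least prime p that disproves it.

p = 11

We need the least prime p for which the claim fails.
p = 2: 2 mod 7 = 2.
p = 3: 3 mod 7 = 3.
p = 5: 5 mod 7 = 5.
p = 7: 7 mod 7 = 0.
p = 11: 11 mod 7 = 4 — not in {0, 2, 3, 5}.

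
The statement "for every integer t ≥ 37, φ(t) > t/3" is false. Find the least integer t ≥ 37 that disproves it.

Check each integer t ≥ 37 in order until the claim fails.
For t = 37, 38, 39, 40, 41 the conclusion holds.
t = 42: φ(42) = 12 and 42/3 = 14, so φ(42) ≤ 42/3.
Thus t = 42 disproves the claim, and no smaller t works.

t = 42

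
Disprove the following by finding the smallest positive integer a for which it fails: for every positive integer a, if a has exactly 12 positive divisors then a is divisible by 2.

For a = 60, 72, 84, 90, …, 294, 306, 308 the conclusion holds.
a = 315: τ(315) = 12; 315 mod 2 = 1.

a = 315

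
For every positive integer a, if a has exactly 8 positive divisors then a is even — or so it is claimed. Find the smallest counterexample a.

We need the least positive integer a for which a has exactly 8 positive divisors but a is odd.
The first 12 eligible values, up to a = 104, all satisfy the conclusion.
a = 105: divisors of 105: 1, 3, 5, 7, 15, 21, 35, 105; 105 is odd.
So a = 105 is the smallest counterexample.

a = 105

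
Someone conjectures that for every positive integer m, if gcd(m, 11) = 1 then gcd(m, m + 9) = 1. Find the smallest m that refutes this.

m = 3

Check each positive integer m in order until gcd(m, 11) = 1 but gcd(m, m + 9) > 1.
m = 1: gcd(1, 10) = 1.
m = 2: gcd(2, 11) = 1.
m = 3: gcd(3, 12) = 3.
So m = 3 is the smallest counterexample.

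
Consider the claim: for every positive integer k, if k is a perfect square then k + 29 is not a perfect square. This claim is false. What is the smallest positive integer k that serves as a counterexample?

k = 196

We need the least positive integer k for which k is a perfect square but k + 29 is a perfect square.
For k = 1, 4, 9, 16, …, 121, 144, 169 the conclusion holds.
k = 196: 196 = 14² and 196 + 29 = 225 = 15².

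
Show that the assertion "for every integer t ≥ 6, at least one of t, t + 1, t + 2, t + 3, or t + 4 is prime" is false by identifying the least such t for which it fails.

t = 24

A counterexample is any integer t ≥ 6 such that t, t + 1, t + 2, t + 3, t + 4 are all composite; we check each in order.
For t = 6, 7, 8, 9, …, 21, 22, 23 the conclusion holds.
t = 24: 24 = 2 × 12; 25 = 5 × 5; 26 = 2 × 13; 27 = 3 × 9; 28 = 2 × 14 — all composite.
Thus t = 24 disproves the claim, and no smaller t works.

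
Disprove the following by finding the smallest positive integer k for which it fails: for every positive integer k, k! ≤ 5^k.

k = 12

Check each positive integer k in order until k! > 5^k.
The first 11 eligible values, up to k = 11, all satisfy the conclusion.
k = 12: k! = 479001600 and 5^k = 244140625, so 479001600 > 244140625.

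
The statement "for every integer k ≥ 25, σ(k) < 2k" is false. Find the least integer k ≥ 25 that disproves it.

k = 28

Check each integer k ≥ 25 in order until the claim fails.
k = 25: σ(25) = 31; 31 < 50.
k = 26: σ(26) = 42; 42 < 52.
k = 27: σ(27) = 40; 40 < 54.
k = 28: σ(28) = 56; 56 ≥ 56.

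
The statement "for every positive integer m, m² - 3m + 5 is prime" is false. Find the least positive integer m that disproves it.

A counterexample is any positive integer m such that m² - 3m + 5 is not prime; we check each in order.
m = 1: m² - 3m + 5 = 3, prime.
m = 2: m² - 3m + 5 = 3, prime.
m = 3: m² - 3m + 5 = 5, prime.
m = 4: m² - 3m + 5 = 9 = 3 × 3, composite.

m = 4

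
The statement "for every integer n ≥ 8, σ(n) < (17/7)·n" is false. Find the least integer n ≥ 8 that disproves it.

For n = 8, 9, 10, 11, …, 21, 22, 23 the conclusion holds.
n = 24: σ(24) = 60; 60 ≥ 408/7.
Hence n = 24 is a counterexample.

n = 24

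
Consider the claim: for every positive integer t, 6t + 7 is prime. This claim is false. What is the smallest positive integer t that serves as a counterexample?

We need the least positive integer t for which 6t + 7 is not prime.
For t = 1, 2 the conclusion holds.
t = 3: 6t + 7 = 25 = 5 × 5, composite.
So t = 3 is the smallest counterexample.

t = 3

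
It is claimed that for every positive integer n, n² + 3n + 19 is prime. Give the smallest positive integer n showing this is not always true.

n = 15

For n = 1, 2, 3, 4, …, 12, 13, 14 the conclusion holds.
n = 15: n² + 3n + 19 = 289 = 17 × 17, composite.
Hence n = 15 is a counterexample.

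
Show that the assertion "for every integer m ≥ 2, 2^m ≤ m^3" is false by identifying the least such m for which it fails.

We need the least integer m ≥ 2 for which 2^m > m^3.
For m = 2, 3, 4, 5, 6, 7, 8, 9 the conclusion holds.
m = 10: 2^m = 1024 and m^3 = 1000, so 1024 > 1000.

m = 10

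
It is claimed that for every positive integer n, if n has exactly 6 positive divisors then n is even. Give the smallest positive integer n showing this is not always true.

For n = 12, 18, 20, 28, 32, 44 the conclusion holds.
n = 45: divisors of 45: 1, 3, 5, 9, 15, 45; 45 is odd.
Hence n = 45 is a counterexample.

n = 45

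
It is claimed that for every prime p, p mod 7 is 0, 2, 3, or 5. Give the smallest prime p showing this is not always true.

p = 11

A counterexample is any prime p such that the claim fails; we check each in order.
The first 4 eligible values, up to p = 7, all satisfy the conclusion.
p = 11: 11 mod 7 = 4 — not in {0, 2, 3, 5}.
Thus p = 11 disproves the claim, and no smaller p works.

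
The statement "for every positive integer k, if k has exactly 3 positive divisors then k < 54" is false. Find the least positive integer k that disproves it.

k = 121

For k = 4, 9, 25, 49 the conclusion holds.
k = 121: τ(121) = 3; 121 ≥ 54.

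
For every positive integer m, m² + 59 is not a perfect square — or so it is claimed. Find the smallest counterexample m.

For m = 1, 2, 3, 4, …, 26, 27, 28 the conclusion holds.
m = 29: 29² + 59 = 900 = 30², a perfect square.
Thus m = 29 disproves the claim, and no smaller m works.

m = 29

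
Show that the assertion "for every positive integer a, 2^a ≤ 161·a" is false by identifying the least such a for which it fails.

The first 10 eligible values, up to a = 10, all satisfy the conclusion.
a = 11: 2^a = 2048 and 161·a = 1771, so 2048 > 1771.
Thus a = 11 disproves the claim, and no smaller a works.

a = 11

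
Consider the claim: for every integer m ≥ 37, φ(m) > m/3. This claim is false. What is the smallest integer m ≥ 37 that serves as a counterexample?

Check each integer m ≥ 37 in order until the claim fails.
The first 5 eligible values, up to m = 41, all satisfy the conclusion.
m = 42: φ(42) = 12 and 42/3 = 14, so φ(42) ≤ 42/3.
Hence m = 42 is a counterexample.

m = 42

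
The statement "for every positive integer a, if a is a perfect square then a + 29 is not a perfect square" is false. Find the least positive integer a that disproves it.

For a = 1, 4, 9, 16, …, 121, 144, 169 the conclusion holds.
a = 196: 196 = 14² and 196 + 29 = 225 = 15².

a = 196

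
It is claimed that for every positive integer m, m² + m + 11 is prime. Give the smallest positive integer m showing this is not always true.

m = 10

We need the least positive integer m for which m² + m + 11 is not prime.
For m = 1, 2, 3, 4, 5, 6, 7, 8, 9 the conclusion holds.
m = 10: m² + m + 11 = 121 = 11 × 11, composite.
Thus m = 10 disproves the claim, and no smaller m works.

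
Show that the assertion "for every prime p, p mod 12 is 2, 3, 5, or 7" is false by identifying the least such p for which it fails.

A counterexample is any prime p such that the claim fails; we check each in order.
p = 2: 2 mod 12 = 2.
p = 3: 3 mod 12 = 3.
p = 5: 5 mod 12 = 5.
p = 7: 7 mod 12 = 7.
p = 11: 11 mod 12 = 11 — not in {2, 3, 5, 7}.

p = 11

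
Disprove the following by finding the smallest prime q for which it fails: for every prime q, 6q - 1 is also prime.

q = 11

Check each prime q in order until 6q - 1 is not prime.
q = 2: 6q - 1 = 11, prime.
q = 3: 6q - 1 = 17, prime.
q = 5: 6q - 1 = 29, prime.
q = 7: 6q - 1 = 41, prime.
q = 11: 6q - 1 = 65 = 5 × 13, not prime.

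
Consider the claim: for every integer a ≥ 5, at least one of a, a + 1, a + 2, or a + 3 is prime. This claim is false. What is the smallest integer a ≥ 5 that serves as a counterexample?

For a = 5, 6, 7, 8, …, 21, 22, 23 the conclusion holds.
a = 24: 24 = 2 × 12; 25 = 5 × 5; 26 = 2 × 13; 27 = 3 × 9 — all composite.
So a = 24 is the smallest counterexample.

a = 24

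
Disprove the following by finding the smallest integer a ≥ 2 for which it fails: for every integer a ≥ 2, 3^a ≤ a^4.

a = 8

A counterexample is any integer a ≥ 2 such that 3^a > a^4; we check each in order.
For a = 2, 3, 4, 5, 6, 7 the conclusion holds.
a = 8: 3^a = 6561 and a^4 = 4096, so 6561 > 4096.
So a = 8 is the smallest counterexample.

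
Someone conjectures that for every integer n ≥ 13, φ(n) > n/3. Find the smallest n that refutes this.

n = 18

A counterexample is any integer n ≥ 13 such that the claim fails; we check each in order.
The first 5 eligible values, up to n = 17, all satisfy the conclusion.
n = 18: φ(18) = 6 and 18/3 = 6, so φ(18) ≤ 18/3.
Hence n = 18 is a counterexample.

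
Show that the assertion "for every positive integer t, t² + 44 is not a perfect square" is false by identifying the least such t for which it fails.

t = 10

A counterexample is any positive integer t such that t² + 44 is a perfect square; we check each in order.
For t = 1, 2, 3, 4, 5, 6, 7, 8, 9 the conclusion holds.
t = 10: 10² + 44 = 144 = 12², a perfect square.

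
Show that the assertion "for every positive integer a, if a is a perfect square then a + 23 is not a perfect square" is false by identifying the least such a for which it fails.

For a = 1, 4, 9, 16, 25, 36, 49, 64, 81, 100 the conclusion holds.
a = 121: 121 = 11² and 121 + 23 = 144 = 12².
Thus a = 121 disproves the claim, and no smaller a works.

a = 121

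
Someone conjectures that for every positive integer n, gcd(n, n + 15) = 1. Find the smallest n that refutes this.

n = 3

For n = 1, 2 the conclusion holds.
n = 3: gcd(3, 18) = 3.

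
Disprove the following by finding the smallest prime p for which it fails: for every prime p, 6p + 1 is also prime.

p = 19

For p = 2, 3, 5, 7, 11, 13, 17 the conclusion holds.
p = 19: 6p + 1 = 115 = 5 × 23, not prime.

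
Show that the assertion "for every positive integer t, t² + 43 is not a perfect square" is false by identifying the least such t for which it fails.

t = 21

For t = 1, 2, 3, 4, …, 18, 19, 20 the conclusion holds.
t = 21: 21² + 43 = 484 = 22², a perfect square.
Thus t = 21 disproves the claim, and no smaller t works.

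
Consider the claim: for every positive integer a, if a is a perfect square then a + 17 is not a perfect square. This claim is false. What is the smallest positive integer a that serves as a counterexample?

Check each positive integer a in order until a is a perfect square but a + 17 is a perfect square.
The first 7 eligible values, up to a = 49, all satisfy the conclusion.
a = 64: 64 = 8² and 64 + 17 = 81 = 9².
So a = 64 is the smallest counterexample.

a = 64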